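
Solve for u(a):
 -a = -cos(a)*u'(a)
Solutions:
 u(a) = C1 + Integral(a/cos(a), a)


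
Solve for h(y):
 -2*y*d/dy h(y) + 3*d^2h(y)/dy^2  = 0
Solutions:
 h(y) = C1 + C2*erfi(sqrt(3)*y/3)


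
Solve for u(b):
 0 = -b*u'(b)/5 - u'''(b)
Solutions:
 u(b) = C1 + Integral(C2*airyai(-5^(2/3)*b/5) + C3*airybi(-5^(2/3)*b/5), b)


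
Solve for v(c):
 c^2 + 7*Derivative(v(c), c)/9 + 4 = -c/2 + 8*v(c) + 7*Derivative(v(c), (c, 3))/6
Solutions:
 v(c) = C1*exp(14^(1/3)*c*(7*2^(1/3)/(sqrt(104878) + 324)^(1/3) + 7^(1/3)*(sqrt(104878) + 324)^(1/3))/42)*sin(14^(1/3)*sqrt(3)*c*(-7^(1/3)*(sqrt(104878) + 324)^(1/3) + 7*2^(1/3)/(sqrt(104878) + 324)^(1/3))/42) + C2*exp(14^(1/3)*c*(7*2^(1/3)/(sqrt(104878) + 324)^(1/3) + 7^(1/3)*(sqrt(104878) + 324)^(1/3))/42)*cos(14^(1/3)*sqrt(3)*c*(-7^(1/3)*(sqrt(104878) + 324)^(1/3) + 7*2^(1/3)/(sqrt(104878) + 324)^(1/3))/42) + C3*exp(-14^(1/3)*c*(7*2^(1/3)/(sqrt(104878) + 324)^(1/3) + 7^(1/3)*(sqrt(104878) + 324)^(1/3))/21) + c^2/8 + 25*c/288 + 10543/20736


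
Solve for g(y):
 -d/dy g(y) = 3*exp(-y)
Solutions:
 g(y) = C1 + 3*exp(-y)


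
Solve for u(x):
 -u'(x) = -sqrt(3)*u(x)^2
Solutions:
 u(x) = -1/(C1 + sqrt(3)*x)


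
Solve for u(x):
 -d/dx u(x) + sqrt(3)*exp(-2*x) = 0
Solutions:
 u(x) = C1 - sqrt(3)*exp(-2*x)/2


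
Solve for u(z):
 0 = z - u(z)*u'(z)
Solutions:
 u(z) = -sqrt(C1 + z^2)
 u(z) = sqrt(C1 + z^2)


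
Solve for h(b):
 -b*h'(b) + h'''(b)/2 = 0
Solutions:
 h(b) = C1 + Integral(C2*airyai(2^(1/3)*b) + C3*airybi(2^(1/3)*b), b)


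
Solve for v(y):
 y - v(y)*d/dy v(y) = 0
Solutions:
 v(y) = -sqrt(C1 + y^2)
 v(y) = sqrt(C1 + y^2)


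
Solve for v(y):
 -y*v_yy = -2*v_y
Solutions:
 v(y) = C1 + C2*y^3


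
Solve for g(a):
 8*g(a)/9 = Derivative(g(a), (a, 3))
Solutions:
 g(a) = C3*exp(2*3^(1/3)*a/3) + (C1*sin(3^(5/6)*a/3) + C2*cos(3^(5/6)*a/3))*exp(-3^(1/3)*a/3)


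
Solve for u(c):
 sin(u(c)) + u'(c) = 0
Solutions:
 u(c) = -acos((-C1 - exp(2*c))/(C1 - exp(2*c))) + 2*pi
 u(c) = acos((-C1 - exp(2*c))/(C1 - exp(2*c)))


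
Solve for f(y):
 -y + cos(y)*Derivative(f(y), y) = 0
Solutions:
 f(y) = C1 + Integral(y/cos(y), y)


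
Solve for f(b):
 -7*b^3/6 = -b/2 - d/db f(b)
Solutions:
 f(b) = C1 + 7*b^4/24 - b^2/4


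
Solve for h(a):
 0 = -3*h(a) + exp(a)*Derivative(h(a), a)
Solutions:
 h(a) = C1*exp(-3*exp(-a))


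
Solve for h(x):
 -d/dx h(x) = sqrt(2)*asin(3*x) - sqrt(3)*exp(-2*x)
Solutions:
 h(x) = C1 - sqrt(2)*x*asin(3*x) - sqrt(2)*sqrt(1 - 9*x^2)/3 - sqrt(3)*exp(-2*x)/2


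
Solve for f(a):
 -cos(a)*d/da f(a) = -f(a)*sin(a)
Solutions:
 f(a) = C1/cos(a)


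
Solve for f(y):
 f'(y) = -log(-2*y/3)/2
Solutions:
 f(y) = C1 - y*log(-y)/2 + y*(-log(2) + 1 + log(3))/2


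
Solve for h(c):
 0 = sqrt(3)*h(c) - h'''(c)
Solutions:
 h(c) = C3*exp(3^(1/6)*c) + (C1*sin(3^(2/3)*c/2) + C2*cos(3^(2/3)*c/2))*exp(-3^(1/6)*c/2)


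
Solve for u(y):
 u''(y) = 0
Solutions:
 u(y) = C1 + C2*y


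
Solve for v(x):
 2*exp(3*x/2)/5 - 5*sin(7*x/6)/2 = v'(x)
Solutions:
 v(x) = C1 + 4*exp(3*x/2)/15 + 15*cos(7*x/6)/7


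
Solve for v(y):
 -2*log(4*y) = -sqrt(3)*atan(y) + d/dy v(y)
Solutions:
 v(y) = C1 - 2*y*log(y) - 4*y*log(2) + 2*y + sqrt(3)*(y*atan(y) - log(y^2 + 1)/2)


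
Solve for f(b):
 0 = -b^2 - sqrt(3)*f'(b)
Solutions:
 f(b) = C1 - sqrt(3)*b^3/9


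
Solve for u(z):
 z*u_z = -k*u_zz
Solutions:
 u(z) = C1 + C2*sqrt(k)*erf(sqrt(2)*z*sqrt(1/k)/2)


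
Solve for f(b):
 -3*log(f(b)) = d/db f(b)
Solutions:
 li(f(b)) = C1 - 3*b


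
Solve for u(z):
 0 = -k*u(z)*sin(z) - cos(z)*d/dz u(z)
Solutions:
 u(z) = C1*exp(k*log(cos(z)))


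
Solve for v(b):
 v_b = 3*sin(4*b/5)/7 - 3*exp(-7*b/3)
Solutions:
 v(b) = C1 - 15*cos(4*b/5)/28 + 9*exp(-7*b/3)/7


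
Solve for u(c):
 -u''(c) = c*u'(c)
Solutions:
 u(c) = C1 + C2*erf(sqrt(2)*c/2)


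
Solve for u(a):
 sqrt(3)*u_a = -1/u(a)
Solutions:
 u(a) = -sqrt(C1 - 6*sqrt(3)*a)/3
 u(a) = sqrt(C1 - 6*sqrt(3)*a)/3


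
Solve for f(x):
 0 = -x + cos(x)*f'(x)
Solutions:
 f(x) = C1 + Integral(x/cos(x), x)


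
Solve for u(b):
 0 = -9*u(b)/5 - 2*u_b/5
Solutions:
 u(b) = C1*exp(-9*b/2)


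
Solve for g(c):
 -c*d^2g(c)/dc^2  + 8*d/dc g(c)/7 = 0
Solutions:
 g(c) = C1 + C2*c^(15/7)


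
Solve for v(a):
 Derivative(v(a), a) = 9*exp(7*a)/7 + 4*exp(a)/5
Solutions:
 v(a) = C1 + 9*exp(7*a)/49 + 4*exp(a)/5


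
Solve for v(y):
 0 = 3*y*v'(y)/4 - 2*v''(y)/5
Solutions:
 v(y) = C1 + C2*erfi(sqrt(15)*y/4)


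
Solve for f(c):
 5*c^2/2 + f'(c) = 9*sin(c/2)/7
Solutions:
 f(c) = C1 - 5*c^3/6 - 18*cos(c/2)/7


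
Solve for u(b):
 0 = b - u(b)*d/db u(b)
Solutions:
 u(b) = -sqrt(C1 + b^2)
 u(b) = sqrt(C1 + b^2)


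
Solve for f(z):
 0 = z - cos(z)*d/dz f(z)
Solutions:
 f(z) = C1 + Integral(z/cos(z), z)


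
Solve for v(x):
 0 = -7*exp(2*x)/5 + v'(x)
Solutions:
 v(x) = C1 + 7*exp(2*x)/10


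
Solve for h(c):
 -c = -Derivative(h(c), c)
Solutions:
 h(c) = C1 + c^2/2


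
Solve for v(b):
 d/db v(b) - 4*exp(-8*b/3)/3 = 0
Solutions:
 v(b) = C1 - exp(-8*b/3)/2


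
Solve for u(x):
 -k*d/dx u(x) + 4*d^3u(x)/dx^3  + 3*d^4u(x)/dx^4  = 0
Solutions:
 u(x) = C1 + C2*exp(-x*(2^(2/3)*(-243*k + sqrt((128 - 243*k)^2 - 16384) + 128)^(1/3) + 8 + 32*2^(1/3)/(-243*k + sqrt((128 - 243*k)^2 - 16384) + 128)^(1/3))/18) + C3*exp(x*(2^(2/3)*(-243*k + sqrt((128 - 243*k)^2 - 16384) + 128)^(1/3) - 2^(2/3)*sqrt(3)*I*(-243*k + sqrt((128 - 243*k)^2 - 16384) + 128)^(1/3) - 16 - 128*2^(1/3)/((-1 + sqrt(3)*I)*(-243*k + sqrt((128 - 243*k)^2 - 16384) + 128)^(1/3)))/36) + C4*exp(x*(2^(2/3)*(-243*k + sqrt((128 - 243*k)^2 - 16384) + 128)^(1/3) + 2^(2/3)*sqrt(3)*I*(-243*k + sqrt((128 - 243*k)^2 - 16384) + 128)^(1/3) - 16 + 128*2^(1/3)/((1 + sqrt(3)*I)*(-243*k + sqrt((128 - 243*k)^2 - 16384) + 128)^(1/3)))/36)


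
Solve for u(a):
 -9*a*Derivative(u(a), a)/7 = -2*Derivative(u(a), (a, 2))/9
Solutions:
 u(a) = C1 + C2*erfi(9*sqrt(7)*a/14)


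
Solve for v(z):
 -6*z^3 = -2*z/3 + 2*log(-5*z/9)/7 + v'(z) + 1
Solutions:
 v(z) = C1 - 3*z^4/2 + z^2/3 - 2*z*log(-z)/7 + z*(-5 - 2*log(5) + 4*log(3))/7


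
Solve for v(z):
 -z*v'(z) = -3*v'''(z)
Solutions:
 v(z) = C1 + Integral(C2*airyai(3^(2/3)*z/3) + C3*airybi(3^(2/3)*z/3), z)


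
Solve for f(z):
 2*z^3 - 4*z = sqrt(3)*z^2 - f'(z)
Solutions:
 f(z) = C1 - z^4/2 + sqrt(3)*z^3/3 + 2*z^2


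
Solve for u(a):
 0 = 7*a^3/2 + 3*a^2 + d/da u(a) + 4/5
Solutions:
 u(a) = C1 - 7*a^4/8 - a^3 - 4*a/5


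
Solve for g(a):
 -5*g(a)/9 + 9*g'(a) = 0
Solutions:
 g(a) = C1*exp(5*a/81)


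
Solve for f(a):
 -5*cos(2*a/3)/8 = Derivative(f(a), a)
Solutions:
 f(a) = C1 - 15*sin(2*a/3)/16


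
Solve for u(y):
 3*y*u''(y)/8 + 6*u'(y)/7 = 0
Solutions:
 u(y) = C1 + C2/y^(9/7)


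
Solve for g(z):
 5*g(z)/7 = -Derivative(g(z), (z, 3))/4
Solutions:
 g(z) = C3*exp(-20^(1/3)*7^(2/3)*z/7) + (C1*sin(20^(1/3)*sqrt(3)*7^(2/3)*z/14) + C2*cos(20^(1/3)*sqrt(3)*7^(2/3)*z/14))*exp(20^(1/3)*7^(2/3)*z/14)


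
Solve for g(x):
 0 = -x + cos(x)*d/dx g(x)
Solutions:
 g(x) = C1 + Integral(x/cos(x), x)


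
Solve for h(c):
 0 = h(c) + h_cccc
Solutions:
 h(c) = (C1*sin(sqrt(2)*c/2) + C2*cos(sqrt(2)*c/2))*exp(-sqrt(2)*c/2) + (C3*sin(sqrt(2)*c/2) + C4*cos(sqrt(2)*c/2))*exp(sqrt(2)*c/2)


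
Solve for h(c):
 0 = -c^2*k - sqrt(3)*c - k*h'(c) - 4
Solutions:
 h(c) = C1 - c^3/3 - sqrt(3)*c^2/(2*k) - 4*c/k


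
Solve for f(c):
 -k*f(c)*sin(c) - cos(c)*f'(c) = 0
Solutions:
 f(c) = C1*exp(k*log(cos(c)))


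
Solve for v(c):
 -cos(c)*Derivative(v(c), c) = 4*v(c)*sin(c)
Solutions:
 v(c) = C1*cos(c)^4


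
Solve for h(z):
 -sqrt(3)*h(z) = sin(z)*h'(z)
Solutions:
 h(z) = C1*(cos(z) + 1)^(sqrt(3)/2)/(cos(z) - 1)^(sqrt(3)/2)


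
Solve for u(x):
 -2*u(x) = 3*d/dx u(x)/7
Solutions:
 u(x) = C1*exp(-14*x/3)


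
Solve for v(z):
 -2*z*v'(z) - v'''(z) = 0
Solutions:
 v(z) = C1 + Integral(C2*airyai(-2^(1/3)*z) + C3*airybi(-2^(1/3)*z), z)


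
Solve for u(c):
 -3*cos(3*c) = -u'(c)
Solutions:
 u(c) = C1 + sin(3*c)


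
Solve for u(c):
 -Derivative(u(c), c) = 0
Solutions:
 u(c) = C1


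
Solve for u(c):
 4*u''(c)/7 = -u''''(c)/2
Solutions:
 u(c) = C1 + C2*c + C3*sin(2*sqrt(14)*c/7) + C4*cos(2*sqrt(14)*c/7)


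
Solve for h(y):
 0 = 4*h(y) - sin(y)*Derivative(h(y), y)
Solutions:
 h(y) = C1*(cos(y)^2 - 2*cos(y) + 1)/(cos(y)^2 + 2*cos(y) + 1)


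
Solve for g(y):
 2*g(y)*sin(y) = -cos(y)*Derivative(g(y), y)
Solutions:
 g(y) = C1*cos(y)^2


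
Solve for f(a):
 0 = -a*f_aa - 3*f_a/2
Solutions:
 f(a) = C1 + C2/sqrt(a)


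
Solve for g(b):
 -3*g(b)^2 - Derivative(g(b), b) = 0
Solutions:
 g(b) = 1/(C1 + 3*b)


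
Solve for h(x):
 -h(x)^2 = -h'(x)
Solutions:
 h(x) = -1/(C1 + x)


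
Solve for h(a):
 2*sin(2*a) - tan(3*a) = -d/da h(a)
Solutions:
 h(a) = C1 - log(cos(3*a))/3 + cos(2*a)


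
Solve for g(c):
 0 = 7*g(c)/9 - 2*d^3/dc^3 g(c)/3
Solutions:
 g(c) = C3*exp(6^(2/3)*7^(1/3)*c/6) + (C1*sin(2^(2/3)*3^(1/6)*7^(1/3)*c/4) + C2*cos(2^(2/3)*3^(1/6)*7^(1/3)*c/4))*exp(-6^(2/3)*7^(1/3)*c/12)


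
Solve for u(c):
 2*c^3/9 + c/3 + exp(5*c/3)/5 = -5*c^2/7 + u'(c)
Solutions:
 u(c) = C1 + c^4/18 + 5*c^3/21 + c^2/6 + 3*exp(5*c/3)/25


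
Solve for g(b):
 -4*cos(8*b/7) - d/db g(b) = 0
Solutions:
 g(b) = C1 - 7*sin(8*b/7)/2


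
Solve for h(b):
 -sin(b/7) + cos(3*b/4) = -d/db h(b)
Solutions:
 h(b) = C1 - 4*sin(3*b/4)/3 - 7*cos(b/7)


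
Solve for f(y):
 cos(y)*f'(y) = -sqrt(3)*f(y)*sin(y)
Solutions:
 f(y) = C1*cos(y)^(sqrt(3))


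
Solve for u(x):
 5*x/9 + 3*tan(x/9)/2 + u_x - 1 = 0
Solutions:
 u(x) = C1 - 5*x^2/18 + x + 27*log(cos(x/9))/2


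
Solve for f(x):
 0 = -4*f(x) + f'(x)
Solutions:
 f(x) = C1*exp(4*x)


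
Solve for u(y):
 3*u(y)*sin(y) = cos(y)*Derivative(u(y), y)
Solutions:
 u(y) = C1/cos(y)^3


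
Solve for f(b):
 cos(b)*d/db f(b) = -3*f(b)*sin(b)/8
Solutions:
 f(b) = C1*cos(b)^(3/8)


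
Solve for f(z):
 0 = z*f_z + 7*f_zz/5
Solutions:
 f(z) = C1 + C2*erf(sqrt(70)*z/14)


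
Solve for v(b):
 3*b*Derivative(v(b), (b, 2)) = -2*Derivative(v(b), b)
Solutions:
 v(b) = C1 + C2*b^(1/3)


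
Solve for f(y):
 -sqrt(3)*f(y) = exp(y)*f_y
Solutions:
 f(y) = C1*exp(sqrt(3)*exp(-y))


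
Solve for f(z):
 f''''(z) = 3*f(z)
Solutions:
 f(z) = C1*exp(-3^(1/4)*z) + C2*exp(3^(1/4)*z) + C3*sin(3^(1/4)*z) + C4*cos(3^(1/4)*z)


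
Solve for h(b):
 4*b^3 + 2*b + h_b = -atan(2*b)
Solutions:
 h(b) = C1 - b^4 - b^2 - b*atan(2*b) + log(4*b^2 + 1)/4


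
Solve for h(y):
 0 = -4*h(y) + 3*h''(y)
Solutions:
 h(y) = C1*exp(-2*sqrt(3)*y/3) + C2*exp(2*sqrt(3)*y/3)


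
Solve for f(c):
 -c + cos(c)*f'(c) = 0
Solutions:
 f(c) = C1 + Integral(c/cos(c), c)


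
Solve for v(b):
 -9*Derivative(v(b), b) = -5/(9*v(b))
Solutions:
 v(b) = -sqrt(C1 + 10*b)/9
 v(b) = sqrt(C1 + 10*b)/9


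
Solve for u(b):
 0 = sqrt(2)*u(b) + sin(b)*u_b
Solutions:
 u(b) = C1*(cos(b) + 1)^(sqrt(2)/2)/(cos(b) - 1)^(sqrt(2)/2)


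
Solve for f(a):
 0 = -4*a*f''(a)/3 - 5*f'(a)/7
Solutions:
 f(a) = C1 + C2*a^(13/28)


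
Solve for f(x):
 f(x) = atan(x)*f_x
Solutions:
 f(x) = C1*exp(Integral(1/atan(x), x))


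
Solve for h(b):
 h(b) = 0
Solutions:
 h(b) = 0


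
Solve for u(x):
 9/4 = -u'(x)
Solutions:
 u(x) = C1 - 9*x/4


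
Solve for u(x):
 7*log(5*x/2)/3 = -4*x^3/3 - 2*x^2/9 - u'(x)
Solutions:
 u(x) = C1 - x^4/3 - 2*x^3/27 - 7*x*log(x)/3 - 7*x*log(5)/3 + 7*x*log(2)/3 + 7*x/3


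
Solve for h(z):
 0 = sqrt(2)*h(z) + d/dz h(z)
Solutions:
 h(z) = C1*exp(-sqrt(2)*z)


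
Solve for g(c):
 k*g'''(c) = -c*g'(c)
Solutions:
 g(c) = C1 + Integral(C2*airyai(c*(-1/k)^(1/3)) + C3*airybi(c*(-1/k)^(1/3)), c)


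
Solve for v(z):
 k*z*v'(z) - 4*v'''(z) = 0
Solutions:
 v(z) = C1 + Integral(C2*airyai(2^(1/3)*k^(1/3)*z/2) + C3*airybi(2^(1/3)*k^(1/3)*z/2), z)


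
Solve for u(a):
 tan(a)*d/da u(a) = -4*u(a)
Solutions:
 u(a) = C1/sin(a)^4


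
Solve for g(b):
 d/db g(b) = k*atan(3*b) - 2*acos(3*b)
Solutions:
 g(b) = C1 - 2*b*acos(3*b) + k*(b*atan(3*b) - log(9*b^2 + 1)/6) + 2*sqrt(1 - 9*b^2)/3


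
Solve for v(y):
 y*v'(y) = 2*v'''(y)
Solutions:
 v(y) = C1 + Integral(C2*airyai(2^(2/3)*y/2) + C3*airybi(2^(2/3)*y/2), y)


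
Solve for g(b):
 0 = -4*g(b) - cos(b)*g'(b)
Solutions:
 g(b) = C1*(sin(b)^2 - 2*sin(b) + 1)/(sin(b)^2 + 2*sin(b) + 1)


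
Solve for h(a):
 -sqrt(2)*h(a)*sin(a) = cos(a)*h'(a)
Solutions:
 h(a) = C1*cos(a)^(sqrt(2))


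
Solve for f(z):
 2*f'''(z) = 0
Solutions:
 f(z) = C1 + C2*z + C3*z^2


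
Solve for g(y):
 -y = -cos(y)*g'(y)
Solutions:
 g(y) = C1 + Integral(y/cos(y), y)


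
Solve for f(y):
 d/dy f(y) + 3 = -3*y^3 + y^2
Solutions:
 f(y) = C1 - 3*y^4/4 + y^3/3 - 3*y


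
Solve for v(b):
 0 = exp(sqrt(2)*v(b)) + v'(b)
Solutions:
 v(b) = sqrt(2)*(2*log(1/(C1 + b)) - log(2))/4


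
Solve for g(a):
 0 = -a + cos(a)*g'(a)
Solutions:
 g(a) = C1 + Integral(a/cos(a), a)


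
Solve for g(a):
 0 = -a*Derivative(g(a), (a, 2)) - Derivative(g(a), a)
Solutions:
 g(a) = C1 + C2*log(a)


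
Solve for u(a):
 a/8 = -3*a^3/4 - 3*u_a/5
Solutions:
 u(a) = C1 - 5*a^4/16 - 5*a^2/48


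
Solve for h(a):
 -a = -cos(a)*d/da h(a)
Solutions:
 h(a) = C1 + Integral(a/cos(a), a)


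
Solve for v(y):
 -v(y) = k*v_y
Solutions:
 v(y) = C1*exp(-y/k)


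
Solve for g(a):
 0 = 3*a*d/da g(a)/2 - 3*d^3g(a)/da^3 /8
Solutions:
 g(a) = C1 + Integral(C2*airyai(2^(2/3)*a) + C3*airybi(2^(2/3)*a), a)


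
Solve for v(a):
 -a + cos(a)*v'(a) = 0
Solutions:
 v(a) = C1 + Integral(a/cos(a), a)


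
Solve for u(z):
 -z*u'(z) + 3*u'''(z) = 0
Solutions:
 u(z) = C1 + Integral(C2*airyai(3^(2/3)*z/3) + C3*airybi(3^(2/3)*z/3), z)


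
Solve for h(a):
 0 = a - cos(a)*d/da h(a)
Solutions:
 h(a) = C1 + Integral(a/cos(a), a)


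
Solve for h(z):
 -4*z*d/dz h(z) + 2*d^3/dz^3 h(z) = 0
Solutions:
 h(z) = C1 + Integral(C2*airyai(2^(1/3)*z) + C3*airybi(2^(1/3)*z), z)


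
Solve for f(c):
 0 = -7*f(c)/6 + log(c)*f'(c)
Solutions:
 f(c) = C1*exp(7*li(c)/6)


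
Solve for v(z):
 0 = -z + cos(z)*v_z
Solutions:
 v(z) = C1 + Integral(z/cos(z), z)


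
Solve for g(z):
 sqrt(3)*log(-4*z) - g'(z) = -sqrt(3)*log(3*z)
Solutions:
 g(z) = C1 + 2*sqrt(3)*z*log(z) + sqrt(3)*z*(-2 + log(12) + I*pi)


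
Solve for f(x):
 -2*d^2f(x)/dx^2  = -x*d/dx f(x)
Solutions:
 f(x) = C1 + C2*erfi(x/2)


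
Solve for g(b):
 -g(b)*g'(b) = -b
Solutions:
 g(b) = -sqrt(C1 + b^2)
 g(b) = sqrt(C1 + b^2)


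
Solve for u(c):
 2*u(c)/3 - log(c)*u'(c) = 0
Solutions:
 u(c) = C1*exp(2*li(c)/3)


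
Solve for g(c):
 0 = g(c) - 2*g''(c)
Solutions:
 g(c) = C1*exp(-sqrt(2)*c/2) + C2*exp(sqrt(2)*c/2)


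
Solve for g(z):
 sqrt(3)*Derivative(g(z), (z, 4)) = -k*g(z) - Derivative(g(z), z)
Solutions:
 g(z) = C1*exp(z*Piecewise((-3^(5/6)*sqrt(-(-1)^(1/3))/6 + sqrt((-1)^(1/3)*3^(2/3)/3 + 2*3^(2/3)/(3*sqrt(-(-1)^(1/3))))/2, Eq(sqrt(3)*k, 0)), (-sqrt(2*sqrt(3)*k/(9*(sqrt(-sqrt(3)*k^3/243 + 1/2304) + 1/48)^(1/3)) + 2*(sqrt(-sqrt(3)*k^3/243 + 1/2304) + 1/48)^(1/3))/2 + sqrt(-2*sqrt(3)*k/(9*(sqrt(-sqrt(3)*k^3/243 + 1/2304) + 1/48)^(1/3)) - 2*(sqrt(-sqrt(3)*k^3/243 + 1/2304) + 1/48)^(1/3) + 2*sqrt(3)/(3*sqrt(2*sqrt(3)*k/(9*(sqrt(-sqrt(3)*k^3/243 + 1/2304) + 1/48)^(1/3)) + 2*(sqrt(-sqrt(3)*k^3/243 + 1/2304) + 1/48)^(1/3))))/2, True))) + C2*exp(z*Piecewise((3^(5/6)*sqrt(-(-1)^(1/3))/6 - sqrt(-2*3^(2/3)/(3*sqrt(-(-1)^(1/3))) + (-1)^(1/3)*3^(2/3)/3)/2, Eq(sqrt(3)*k, 0)), (sqrt(2*sqrt(3)*k/(9*(sqrt(-sqrt(3)*k^3/243 + 1/2304) + 1/48)^(1/3)) + 2*(sqrt(-sqrt(3)*k^3/243 + 1/2304) + 1/48)^(1/3))/2 - sqrt(-2*sqrt(3)*k/(9*(sqrt(-sqrt(3)*k^3/243 + 1/2304) + 1/48)^(1/3)) - 2*(sqrt(-sqrt(3)*k^3/243 + 1/2304) + 1/48)^(1/3) - 2*sqrt(3)/(3*sqrt(2*sqrt(3)*k/(9*(sqrt(-sqrt(3)*k^3/243 + 1/2304) + 1/48)^(1/3)) + 2*(sqrt(-sqrt(3)*k^3/243 + 1/2304) + 1/48)^(1/3))))/2, True))) + C3*exp(z*Piecewise((-sqrt((-1)^(1/3)*3^(2/3)/3 + 2*3^(2/3)/(3*sqrt(-(-1)^(1/3))))/2 - 3^(5/6)*sqrt(-(-1)^(1/3))/6, Eq(sqrt(3)*k, 0)), (-sqrt(2*sqrt(3)*k/(9*(sqrt(-sqrt(3)*k^3/243 + 1/2304) + 1/48)^(1/3)) + 2*(sqrt(-sqrt(3)*k^3/243 + 1/2304) + 1/48)^(1/3))/2 - sqrt(-2*sqrt(3)*k/(9*(sqrt(-sqrt(3)*k^3/243 + 1/2304) + 1/48)^(1/3)) - 2*(sqrt(-sqrt(3)*k^3/243 + 1/2304) + 1/48)^(1/3) + 2*sqrt(3)/(3*sqrt(2*sqrt(3)*k/(9*(sqrt(-sqrt(3)*k^3/243 + 1/2304) + 1/48)^(1/3)) + 2*(sqrt(-sqrt(3)*k^3/243 + 1/2304) + 1/48)^(1/3))))/2, True))) + C4*exp(z*Piecewise((sqrt(-2*3^(2/3)/(3*sqrt(-(-1)^(1/3))) + (-1)^(1/3)*3^(2/3)/3)/2 + 3^(5/6)*sqrt(-(-1)^(1/3))/6, Eq(sqrt(3)*k, 0)), (sqrt(2*sqrt(3)*k/(9*(sqrt(-sqrt(3)*k^3/243 + 1/2304) + 1/48)^(1/3)) + 2*(sqrt(-sqrt(3)*k^3/243 + 1/2304) + 1/48)^(1/3))/2 + sqrt(-2*sqrt(3)*k/(9*(sqrt(-sqrt(3)*k^3/243 + 1/2304) + 1/48)^(1/3)) - 2*(sqrt(-sqrt(3)*k^3/243 + 1/2304) + 1/48)^(1/3) - 2*sqrt(3)/(3*sqrt(2*sqrt(3)*k/(9*(sqrt(-sqrt(3)*k^3/243 + 1/2304) + 1/48)^(1/3)) + 2*(sqrt(-sqrt(3)*k^3/243 + 1/2304) + 1/48)^(1/3))))/2, True)))


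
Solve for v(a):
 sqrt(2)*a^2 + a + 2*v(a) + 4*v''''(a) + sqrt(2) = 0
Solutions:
 v(a) = -sqrt(2)*a^2/2 - a/2 + (C1*sin(2^(1/4)*a/2) + C2*cos(2^(1/4)*a/2))*exp(-2^(1/4)*a/2) + (C3*sin(2^(1/4)*a/2) + C4*cos(2^(1/4)*a/2))*exp(2^(1/4)*a/2) - sqrt(2)/2


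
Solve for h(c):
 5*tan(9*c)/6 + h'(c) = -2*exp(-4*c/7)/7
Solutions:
 h(c) = C1 - 5*log(tan(9*c)^2 + 1)/108 + exp(-4*c/7)/2


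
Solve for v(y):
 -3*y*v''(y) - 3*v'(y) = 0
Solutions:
 v(y) = C1 + C2*log(y)


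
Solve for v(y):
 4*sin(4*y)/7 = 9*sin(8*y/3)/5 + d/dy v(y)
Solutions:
 v(y) = C1 + 27*cos(8*y/3)/40 - cos(4*y)/7


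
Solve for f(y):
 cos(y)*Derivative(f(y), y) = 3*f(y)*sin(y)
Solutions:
 f(y) = C1/cos(y)^3


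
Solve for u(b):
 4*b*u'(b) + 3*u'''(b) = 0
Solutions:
 u(b) = C1 + Integral(C2*airyai(-6^(2/3)*b/3) + C3*airybi(-6^(2/3)*b/3), b)


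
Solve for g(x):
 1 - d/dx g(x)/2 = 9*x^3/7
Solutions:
 g(x) = C1 - 9*x^4/14 + 2*x


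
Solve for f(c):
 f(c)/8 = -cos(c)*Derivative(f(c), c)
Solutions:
 f(c) = C1*(sin(c) - 1)^(1/16)/(sin(c) + 1)^(1/16)


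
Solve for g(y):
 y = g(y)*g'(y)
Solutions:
 g(y) = -sqrt(C1 + y^2)
 g(y) = sqrt(C1 + y^2)


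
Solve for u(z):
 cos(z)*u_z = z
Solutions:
 u(z) = C1 + Integral(z/cos(z), z)


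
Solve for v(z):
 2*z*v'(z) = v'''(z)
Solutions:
 v(z) = C1 + Integral(C2*airyai(2^(1/3)*z) + C3*airybi(2^(1/3)*z), z)


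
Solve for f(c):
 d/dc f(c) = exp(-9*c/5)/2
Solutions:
 f(c) = C1 - 5*exp(-9*c/5)/18


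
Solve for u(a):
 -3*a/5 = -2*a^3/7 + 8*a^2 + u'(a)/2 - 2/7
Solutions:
 u(a) = C1 + a^4/7 - 16*a^3/3 - 3*a^2/5 + 4*a/7


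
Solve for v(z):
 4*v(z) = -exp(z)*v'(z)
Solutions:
 v(z) = C1*exp(4*exp(-z))


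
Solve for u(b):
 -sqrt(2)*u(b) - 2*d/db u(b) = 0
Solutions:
 u(b) = C1*exp(-sqrt(2)*b/2)


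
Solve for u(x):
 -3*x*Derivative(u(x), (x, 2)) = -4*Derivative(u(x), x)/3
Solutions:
 u(x) = C1 + C2*x^(13/9)


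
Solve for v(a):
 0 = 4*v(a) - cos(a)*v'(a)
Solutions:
 v(a) = C1*(sin(a)^2 + 2*sin(a) + 1)/(sin(a)^2 - 2*sin(a) + 1)


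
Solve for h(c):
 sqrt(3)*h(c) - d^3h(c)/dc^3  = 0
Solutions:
 h(c) = C3*exp(3^(1/6)*c) + (C1*sin(3^(2/3)*c/2) + C2*cos(3^(2/3)*c/2))*exp(-3^(1/6)*c/2)


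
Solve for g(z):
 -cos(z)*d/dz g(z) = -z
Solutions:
 g(z) = C1 + Integral(z/cos(z), z)


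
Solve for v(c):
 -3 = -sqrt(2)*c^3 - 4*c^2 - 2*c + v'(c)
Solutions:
 v(c) = C1 + sqrt(2)*c^4/4 + 4*c^3/3 + c^2 - 3*c


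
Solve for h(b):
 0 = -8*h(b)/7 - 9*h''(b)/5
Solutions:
 h(b) = C1*sin(2*sqrt(70)*b/21) + C2*cos(2*sqrt(70)*b/21)


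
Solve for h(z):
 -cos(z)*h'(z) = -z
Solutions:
 h(z) = C1 + Integral(z/cos(z), z)


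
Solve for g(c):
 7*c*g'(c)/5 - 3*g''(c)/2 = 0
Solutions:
 g(c) = C1 + C2*erfi(sqrt(105)*c/15)


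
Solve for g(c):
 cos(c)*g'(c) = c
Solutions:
 g(c) = C1 + Integral(c/cos(c), c)


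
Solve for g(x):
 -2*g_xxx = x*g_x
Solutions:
 g(x) = C1 + Integral(C2*airyai(-2^(2/3)*x/2) + C3*airybi(-2^(2/3)*x/2), x)


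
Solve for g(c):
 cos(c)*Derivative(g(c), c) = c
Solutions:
 g(c) = C1 + Integral(c/cos(c), c)


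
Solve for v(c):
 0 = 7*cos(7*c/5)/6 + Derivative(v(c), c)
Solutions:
 v(c) = C1 - 5*sin(7*c/5)/6


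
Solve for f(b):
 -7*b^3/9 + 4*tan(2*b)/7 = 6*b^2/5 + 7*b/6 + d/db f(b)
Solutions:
 f(b) = C1 - 7*b^4/36 - 2*b^3/5 - 7*b^2/12 - 2*log(cos(2*b))/7


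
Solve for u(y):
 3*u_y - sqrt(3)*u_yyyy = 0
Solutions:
 u(y) = C1 + C4*exp(3^(1/6)*y) + (C2*sin(3^(2/3)*y/2) + C3*cos(3^(2/3)*y/2))*exp(-3^(1/6)*y/2)


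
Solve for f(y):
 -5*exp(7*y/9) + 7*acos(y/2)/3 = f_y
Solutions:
 f(y) = C1 + 7*y*acos(y/2)/3 - 7*sqrt(4 - y^2)/3 - 45*exp(7*y/9)/7


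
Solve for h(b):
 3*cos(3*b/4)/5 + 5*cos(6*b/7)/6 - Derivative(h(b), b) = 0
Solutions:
 h(b) = C1 + 4*sin(3*b/4)/5 + 35*sin(6*b/7)/36


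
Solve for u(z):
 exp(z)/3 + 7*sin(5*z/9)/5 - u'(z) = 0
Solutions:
 u(z) = C1 + exp(z)/3 - 63*cos(5*z/9)/25


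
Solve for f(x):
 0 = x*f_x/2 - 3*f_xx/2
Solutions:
 f(x) = C1 + C2*erfi(sqrt(6)*x/6)


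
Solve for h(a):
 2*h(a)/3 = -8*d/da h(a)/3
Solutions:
 h(a) = C1*exp(-a/4)


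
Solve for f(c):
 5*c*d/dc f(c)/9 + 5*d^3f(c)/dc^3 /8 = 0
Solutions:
 f(c) = C1 + Integral(C2*airyai(-2*3^(1/3)*c/3) + C3*airybi(-2*3^(1/3)*c/3), c)


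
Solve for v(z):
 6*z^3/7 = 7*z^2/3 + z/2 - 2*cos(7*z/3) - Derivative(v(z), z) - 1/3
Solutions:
 v(z) = C1 - 3*z^4/14 + 7*z^3/9 + z^2/4 - z/3 - 6*sin(7*z/3)/7


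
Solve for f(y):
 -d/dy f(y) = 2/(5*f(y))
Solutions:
 f(y) = -sqrt(C1 - 20*y)/5
 f(y) = sqrt(C1 - 20*y)/5


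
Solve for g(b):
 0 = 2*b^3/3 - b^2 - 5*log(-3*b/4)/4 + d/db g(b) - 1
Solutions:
 g(b) = C1 - b^4/6 + b^3/3 + 5*b*log(-b)/4 + b*(-10*log(2) - 1 + 5*log(3))/4


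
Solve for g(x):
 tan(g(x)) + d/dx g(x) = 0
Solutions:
 g(x) = pi - asin(C1*exp(-x))
 g(x) = asin(C1*exp(-x))


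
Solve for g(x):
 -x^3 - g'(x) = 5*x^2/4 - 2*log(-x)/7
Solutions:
 g(x) = C1 - x^4/4 - 5*x^3/12 + 2*x*log(-x)/7 - 2*x/7


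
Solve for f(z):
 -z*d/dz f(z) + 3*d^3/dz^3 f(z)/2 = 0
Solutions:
 f(z) = C1 + Integral(C2*airyai(2^(1/3)*3^(2/3)*z/3) + C3*airybi(2^(1/3)*3^(2/3)*z/3), z)


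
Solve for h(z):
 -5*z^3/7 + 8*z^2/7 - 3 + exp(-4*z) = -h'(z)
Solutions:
 h(z) = C1 + 5*z^4/28 - 8*z^3/21 + 3*z + exp(-4*z)/4


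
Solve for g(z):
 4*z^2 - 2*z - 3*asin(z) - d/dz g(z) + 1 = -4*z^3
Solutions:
 g(z) = C1 + z^4 + 4*z^3/3 - z^2 - 3*z*asin(z) + z - 3*sqrt(1 - z^2)


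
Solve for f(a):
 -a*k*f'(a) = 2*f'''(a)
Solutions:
 f(a) = C1 + Integral(C2*airyai(2^(2/3)*a*(-k)^(1/3)/2) + C3*airybi(2^(2/3)*a*(-k)^(1/3)/2), a)


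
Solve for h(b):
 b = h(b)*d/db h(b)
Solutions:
 h(b) = -sqrt(C1 + b^2)
 h(b) = sqrt(C1 + b^2)


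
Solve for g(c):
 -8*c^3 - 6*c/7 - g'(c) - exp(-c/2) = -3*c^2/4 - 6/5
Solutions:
 g(c) = C1 - 2*c^4 + c^3/4 - 3*c^2/7 + 6*c/5 + 2*exp(-c/2)


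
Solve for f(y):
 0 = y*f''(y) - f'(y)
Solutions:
 f(y) = C1 + C2*y^2


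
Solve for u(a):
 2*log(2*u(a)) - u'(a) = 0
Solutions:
 -Integral(1/(log(_y) + log(2)), (_y, u(a)))/2 = C1 - a


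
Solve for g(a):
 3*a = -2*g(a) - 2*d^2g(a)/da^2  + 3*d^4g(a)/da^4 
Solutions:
 g(a) = C1*exp(-sqrt(3)*a*sqrt(1 + sqrt(7))/3) + C2*exp(sqrt(3)*a*sqrt(1 + sqrt(7))/3) + C3*sin(sqrt(3)*a*sqrt(-1 + sqrt(7))/3) + C4*cos(sqrt(3)*a*sqrt(-1 + sqrt(7))/3) - 3*a/2


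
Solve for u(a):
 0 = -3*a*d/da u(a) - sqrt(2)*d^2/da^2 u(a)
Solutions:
 u(a) = C1 + C2*erf(2^(1/4)*sqrt(3)*a/2)


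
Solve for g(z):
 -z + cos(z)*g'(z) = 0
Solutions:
 g(z) = C1 + Integral(z/cos(z), z)


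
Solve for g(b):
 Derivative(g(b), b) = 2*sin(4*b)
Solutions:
 g(b) = C1 - cos(4*b)/2


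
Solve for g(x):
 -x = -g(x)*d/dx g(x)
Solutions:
 g(x) = -sqrt(C1 + x^2)
 g(x) = sqrt(C1 + x^2)


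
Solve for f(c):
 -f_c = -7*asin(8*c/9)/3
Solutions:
 f(c) = C1 + 7*c*asin(8*c/9)/3 + 7*sqrt(81 - 64*c^2)/24


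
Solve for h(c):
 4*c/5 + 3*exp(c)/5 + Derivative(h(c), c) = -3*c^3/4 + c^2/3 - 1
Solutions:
 h(c) = C1 - 3*c^4/16 + c^3/9 - 2*c^2/5 - c - 3*exp(c)/5


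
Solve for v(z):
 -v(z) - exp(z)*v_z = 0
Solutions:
 v(z) = C1*exp(exp(-z))


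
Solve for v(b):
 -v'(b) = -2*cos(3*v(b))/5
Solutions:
 -2*b/5 - log(sin(3*v(b)) - 1)/6 + log(sin(3*v(b)) + 1)/6 = C1


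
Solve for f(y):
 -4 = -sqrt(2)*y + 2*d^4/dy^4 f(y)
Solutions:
 f(y) = C1 + C2*y + C3*y^2 + C4*y^3 + sqrt(2)*y^5/240 - y^4/12


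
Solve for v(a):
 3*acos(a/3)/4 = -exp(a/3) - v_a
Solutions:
 v(a) = C1 - 3*a*acos(a/3)/4 + 3*sqrt(9 - a^2)/4 - 3*exp(a/3)


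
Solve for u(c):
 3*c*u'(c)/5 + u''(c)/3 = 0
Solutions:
 u(c) = C1 + C2*erf(3*sqrt(10)*c/10)


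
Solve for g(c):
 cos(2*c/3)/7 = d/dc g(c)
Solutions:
 g(c) = C1 + 3*sin(2*c/3)/14


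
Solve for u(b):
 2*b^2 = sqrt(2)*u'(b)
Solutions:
 u(b) = C1 + sqrt(2)*b^3/3


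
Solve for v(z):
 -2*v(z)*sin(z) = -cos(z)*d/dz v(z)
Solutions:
 v(z) = C1/cos(z)^2


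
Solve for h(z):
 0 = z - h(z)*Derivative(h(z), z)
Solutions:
 h(z) = -sqrt(C1 + z^2)
 h(z) = sqrt(C1 + z^2)


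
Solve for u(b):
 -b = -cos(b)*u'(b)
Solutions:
 u(b) = C1 + Integral(b/cos(b), b)


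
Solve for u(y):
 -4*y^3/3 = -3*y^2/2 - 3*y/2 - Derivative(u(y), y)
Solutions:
 u(y) = C1 + y^4/3 - y^3/2 - 3*y^2/4


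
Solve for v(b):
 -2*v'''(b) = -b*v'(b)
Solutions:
 v(b) = C1 + Integral(C2*airyai(2^(2/3)*b/2) + C3*airybi(2^(2/3)*b/2), b)


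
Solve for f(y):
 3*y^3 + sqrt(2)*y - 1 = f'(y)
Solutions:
 f(y) = C1 + 3*y^4/4 + sqrt(2)*y^2/2 - y


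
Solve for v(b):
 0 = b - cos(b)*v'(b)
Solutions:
 v(b) = C1 + Integral(b/cos(b), b)


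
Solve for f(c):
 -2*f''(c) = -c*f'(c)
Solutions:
 f(c) = C1 + C2*erfi(c/2)


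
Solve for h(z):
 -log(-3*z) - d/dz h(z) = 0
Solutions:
 h(z) = C1 - z*log(-z) + z*(1 - log(3))


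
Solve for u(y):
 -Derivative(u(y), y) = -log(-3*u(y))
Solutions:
 -Integral(1/(log(-_y) + log(3)), (_y, u(y))) = C1 - y


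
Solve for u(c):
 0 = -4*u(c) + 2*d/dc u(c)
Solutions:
 u(c) = C1*exp(2*c)


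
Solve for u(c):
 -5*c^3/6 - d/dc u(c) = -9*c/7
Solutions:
 u(c) = C1 - 5*c^4/24 + 9*c^2/14


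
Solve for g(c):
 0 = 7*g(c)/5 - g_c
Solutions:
 g(c) = C1*exp(7*c/5)


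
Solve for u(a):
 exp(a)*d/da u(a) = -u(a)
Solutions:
 u(a) = C1*exp(exp(-a))


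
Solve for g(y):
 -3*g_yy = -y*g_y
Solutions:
 g(y) = C1 + C2*erfi(sqrt(6)*y/6)


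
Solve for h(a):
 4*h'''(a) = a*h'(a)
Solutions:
 h(a) = C1 + Integral(C2*airyai(2^(1/3)*a/2) + C3*airybi(2^(1/3)*a/2), a)


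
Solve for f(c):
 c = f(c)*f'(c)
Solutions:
 f(c) = -sqrt(C1 + c^2)
 f(c) = sqrt(C1 + c^2)


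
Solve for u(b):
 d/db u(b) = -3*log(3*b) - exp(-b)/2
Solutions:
 u(b) = C1 - 3*b*log(b) + 3*b*(1 - log(3)) + exp(-b)/2


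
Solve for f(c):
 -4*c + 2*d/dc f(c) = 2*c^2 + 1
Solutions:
 f(c) = C1 + c^3/3 + c^2 + c/2


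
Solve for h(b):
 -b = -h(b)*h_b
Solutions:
 h(b) = -sqrt(C1 + b^2)
 h(b) = sqrt(C1 + b^2)


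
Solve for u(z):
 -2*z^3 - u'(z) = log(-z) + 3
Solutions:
 u(z) = C1 - z^4/2 - z*log(-z) - 2*z


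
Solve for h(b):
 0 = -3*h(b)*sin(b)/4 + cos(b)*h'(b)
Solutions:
 h(b) = C1/cos(b)^(3/4)


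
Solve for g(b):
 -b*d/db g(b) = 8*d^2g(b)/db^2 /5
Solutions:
 g(b) = C1 + C2*erf(sqrt(5)*b/4)


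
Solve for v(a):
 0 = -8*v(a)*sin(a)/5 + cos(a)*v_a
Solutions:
 v(a) = C1/cos(a)^(8/5)


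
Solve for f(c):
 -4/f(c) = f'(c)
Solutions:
 f(c) = -sqrt(C1 - 8*c)
 f(c) = sqrt(C1 - 8*c)


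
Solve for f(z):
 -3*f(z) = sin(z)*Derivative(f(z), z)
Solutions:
 f(z) = C1*(cos(z) + 1)^(3/2)/(cos(z) - 1)^(3/2)


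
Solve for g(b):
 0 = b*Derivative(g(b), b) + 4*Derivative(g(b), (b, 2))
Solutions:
 g(b) = C1 + C2*erf(sqrt(2)*b/4)


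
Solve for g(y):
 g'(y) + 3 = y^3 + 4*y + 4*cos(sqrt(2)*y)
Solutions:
 g(y) = C1 + y^4/4 + 2*y^2 - 3*y + 2*sqrt(2)*sin(sqrt(2)*y)


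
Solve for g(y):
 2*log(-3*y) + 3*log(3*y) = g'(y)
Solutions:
 g(y) = C1 + 5*y*log(y) + y*(-5 + 5*log(3) + 2*I*pi)


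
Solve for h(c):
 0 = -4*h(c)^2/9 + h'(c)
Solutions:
 h(c) = -9/(C1 + 4*c)


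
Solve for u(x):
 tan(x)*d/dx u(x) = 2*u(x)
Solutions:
 u(x) = C1*sin(x)^2


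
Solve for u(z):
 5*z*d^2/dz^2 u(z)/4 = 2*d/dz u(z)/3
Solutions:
 u(z) = C1 + C2*z^(23/15)


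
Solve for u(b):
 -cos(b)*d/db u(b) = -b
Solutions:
 u(b) = C1 + Integral(b/cos(b), b)


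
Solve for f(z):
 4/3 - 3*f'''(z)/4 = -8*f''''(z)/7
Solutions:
 f(z) = C1 + C2*z + C3*z^2 + C4*exp(21*z/32) + 8*z^3/27


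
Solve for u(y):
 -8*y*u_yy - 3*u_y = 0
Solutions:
 u(y) = C1 + C2*y^(5/8)


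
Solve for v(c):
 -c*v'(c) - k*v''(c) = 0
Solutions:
 v(c) = C1 + C2*sqrt(k)*erf(sqrt(2)*c*sqrt(1/k)/2)


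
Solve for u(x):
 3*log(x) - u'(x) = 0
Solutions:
 u(x) = C1 + 3*x*log(x) - 3*x


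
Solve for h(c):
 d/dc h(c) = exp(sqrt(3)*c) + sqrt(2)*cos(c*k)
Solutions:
 h(c) = C1 + sqrt(3)*exp(sqrt(3)*c)/3 + sqrt(2)*sin(c*k)/k


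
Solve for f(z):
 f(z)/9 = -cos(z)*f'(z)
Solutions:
 f(z) = C1*(sin(z) - 1)^(1/18)/(sin(z) + 1)^(1/18)


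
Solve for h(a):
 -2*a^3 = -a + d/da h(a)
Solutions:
 h(a) = C1 - a^4/2 + a^2/2


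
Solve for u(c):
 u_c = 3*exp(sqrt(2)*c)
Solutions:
 u(c) = C1 + 3*sqrt(2)*exp(sqrt(2)*c)/2


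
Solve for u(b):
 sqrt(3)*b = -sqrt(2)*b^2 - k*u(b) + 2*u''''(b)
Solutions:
 u(b) = C1*exp(-2^(3/4)*b*k^(1/4)/2) + C2*exp(2^(3/4)*b*k^(1/4)/2) + C3*exp(-2^(3/4)*I*b*k^(1/4)/2) + C4*exp(2^(3/4)*I*b*k^(1/4)/2) - sqrt(2)*b^2/k - sqrt(3)*b/k


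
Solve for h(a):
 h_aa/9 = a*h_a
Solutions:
 h(a) = C1 + C2*erfi(3*sqrt(2)*a/2)


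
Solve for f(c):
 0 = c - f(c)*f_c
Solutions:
 f(c) = -sqrt(C1 + c^2)
 f(c) = sqrt(C1 + c^2)


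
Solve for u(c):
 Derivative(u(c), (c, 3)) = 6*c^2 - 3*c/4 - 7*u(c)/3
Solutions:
 u(c) = C3*exp(-3^(2/3)*7^(1/3)*c/3) + 18*c^2/7 - 9*c/28 + (C1*sin(3^(1/6)*7^(1/3)*c/2) + C2*cos(3^(1/6)*7^(1/3)*c/2))*exp(3^(2/3)*7^(1/3)*c/6)


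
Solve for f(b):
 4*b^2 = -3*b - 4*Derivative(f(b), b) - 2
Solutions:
 f(b) = C1 - b^3/3 - 3*b^2/8 - b/2


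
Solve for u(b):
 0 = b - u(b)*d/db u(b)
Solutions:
 u(b) = -sqrt(C1 + b^2)
 u(b) = sqrt(C1 + b^2)


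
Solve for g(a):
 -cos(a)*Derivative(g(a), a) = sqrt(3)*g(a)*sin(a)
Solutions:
 g(a) = C1*cos(a)^(sqrt(3))


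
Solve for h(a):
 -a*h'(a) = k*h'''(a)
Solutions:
 h(a) = C1 + Integral(C2*airyai(a*(-1/k)^(1/3)) + C3*airybi(a*(-1/k)^(1/3)), a)


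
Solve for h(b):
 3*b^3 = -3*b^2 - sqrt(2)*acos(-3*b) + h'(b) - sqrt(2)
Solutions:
 h(b) = C1 + 3*b^4/4 + b^3 + sqrt(2)*b + sqrt(2)*(b*acos(-3*b) + sqrt(1 - 9*b^2)/3)


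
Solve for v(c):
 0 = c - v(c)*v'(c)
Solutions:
 v(c) = -sqrt(C1 + c^2)
 v(c) = sqrt(C1 + c^2)


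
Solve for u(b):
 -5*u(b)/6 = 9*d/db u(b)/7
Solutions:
 u(b) = C1*exp(-35*b/54)


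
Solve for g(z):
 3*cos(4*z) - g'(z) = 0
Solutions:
 g(z) = C1 + 3*sin(4*z)/4


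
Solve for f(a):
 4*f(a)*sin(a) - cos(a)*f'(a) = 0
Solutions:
 f(a) = C1/cos(a)^4


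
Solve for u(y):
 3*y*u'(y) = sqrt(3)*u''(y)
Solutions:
 u(y) = C1 + C2*erfi(sqrt(2)*3^(1/4)*y/2)


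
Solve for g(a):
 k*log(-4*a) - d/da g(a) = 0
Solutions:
 g(a) = C1 + a*k*log(-a) + a*k*(-1 + 2*log(2))


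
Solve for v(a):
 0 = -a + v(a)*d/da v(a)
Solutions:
 v(a) = -sqrt(C1 + a^2)
 v(a) = sqrt(C1 + a^2)


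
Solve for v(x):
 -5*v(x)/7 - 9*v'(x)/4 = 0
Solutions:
 v(x) = C1*exp(-20*x/63)


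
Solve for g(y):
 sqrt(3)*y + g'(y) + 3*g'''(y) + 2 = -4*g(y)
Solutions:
 g(y) = C3*exp(-y) - sqrt(3)*y/4 + (C1*sin(sqrt(39)*y/6) + C2*cos(sqrt(39)*y/6))*exp(y/2) - 1/2 + sqrt(3)/16


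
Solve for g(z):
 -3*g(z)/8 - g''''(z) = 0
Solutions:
 g(z) = (C1*sin(2^(3/4)*3^(1/4)*z/4) + C2*cos(2^(3/4)*3^(1/4)*z/4))*exp(-2^(3/4)*3^(1/4)*z/4) + (C3*sin(2^(3/4)*3^(1/4)*z/4) + C4*cos(2^(3/4)*3^(1/4)*z/4))*exp(2^(3/4)*3^(1/4)*z/4)


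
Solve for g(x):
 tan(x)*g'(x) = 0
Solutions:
 g(x) = C1


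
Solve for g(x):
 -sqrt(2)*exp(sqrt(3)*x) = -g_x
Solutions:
 g(x) = C1 + sqrt(6)*exp(sqrt(3)*x)/3


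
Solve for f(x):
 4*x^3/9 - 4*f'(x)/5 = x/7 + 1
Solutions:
 f(x) = C1 + 5*x^4/36 - 5*x^2/56 - 5*x/4


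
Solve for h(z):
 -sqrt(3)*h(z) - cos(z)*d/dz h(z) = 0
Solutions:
 h(z) = C1*(sin(z) - 1)^(sqrt(3)/2)/(sin(z) + 1)^(sqrt(3)/2)


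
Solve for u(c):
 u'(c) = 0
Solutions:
 u(c) = C1


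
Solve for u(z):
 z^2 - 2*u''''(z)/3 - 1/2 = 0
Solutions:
 u(z) = C1 + C2*z + C3*z^2 + C4*z^3 + z^6/240 - z^4/32


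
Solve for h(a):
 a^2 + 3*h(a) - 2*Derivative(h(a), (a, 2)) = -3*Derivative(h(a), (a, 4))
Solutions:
 h(a) = -a^2/3 + (C1*sin(a*sin(atan(2*sqrt(2))/2)) + C2*cos(a*sin(atan(2*sqrt(2))/2)))*exp(-a*cos(atan(2*sqrt(2))/2)) + (C3*sin(a*sin(atan(2*sqrt(2))/2)) + C4*cos(a*sin(atan(2*sqrt(2))/2)))*exp(a*cos(atan(2*sqrt(2))/2)) - 4/9


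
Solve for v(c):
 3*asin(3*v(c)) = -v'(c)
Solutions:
 Integral(1/asin(3*_y), (_y, v(c))) = C1 - 3*c


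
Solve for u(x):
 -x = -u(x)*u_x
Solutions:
 u(x) = -sqrt(C1 + x^2)
 u(x) = sqrt(C1 + x^2)


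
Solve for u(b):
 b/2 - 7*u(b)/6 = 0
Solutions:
 u(b) = 3*b/7


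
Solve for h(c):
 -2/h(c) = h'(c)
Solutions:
 h(c) = -sqrt(C1 - 4*c)
 h(c) = sqrt(C1 - 4*c)


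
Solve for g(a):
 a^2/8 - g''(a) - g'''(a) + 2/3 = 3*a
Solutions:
 g(a) = C1 + C2*a + C3*exp(-a) + a^4/96 - 13*a^3/24 + 47*a^2/24


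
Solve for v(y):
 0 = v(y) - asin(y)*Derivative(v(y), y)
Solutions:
 v(y) = C1*exp(Integral(1/asin(y), y))


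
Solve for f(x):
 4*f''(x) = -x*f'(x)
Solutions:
 f(x) = C1 + C2*erf(sqrt(2)*x/4)


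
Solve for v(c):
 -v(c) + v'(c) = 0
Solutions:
 v(c) = C1*exp(c)


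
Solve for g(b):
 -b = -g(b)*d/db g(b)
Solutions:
 g(b) = -sqrt(C1 + b^2)
 g(b) = sqrt(C1 + b^2)


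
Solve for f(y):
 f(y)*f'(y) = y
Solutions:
 f(y) = -sqrt(C1 + y^2)
 f(y) = sqrt(C1 + y^2)


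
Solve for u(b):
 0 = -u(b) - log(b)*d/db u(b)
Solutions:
 u(b) = C1*exp(-li(b))


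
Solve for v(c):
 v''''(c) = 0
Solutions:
 v(c) = C1 + C2*c + C3*c^2 + C4*c^3


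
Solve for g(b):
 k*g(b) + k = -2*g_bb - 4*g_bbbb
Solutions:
 g(b) = C1*exp(-b*sqrt(-sqrt(1 - 4*k) - 1)/2) + C2*exp(b*sqrt(-sqrt(1 - 4*k) - 1)/2) + C3*exp(-b*sqrt(sqrt(1 - 4*k) - 1)/2) + C4*exp(b*sqrt(sqrt(1 - 4*k) - 1)/2) - 1


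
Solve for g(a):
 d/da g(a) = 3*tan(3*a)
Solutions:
 g(a) = C1 - log(cos(3*a))


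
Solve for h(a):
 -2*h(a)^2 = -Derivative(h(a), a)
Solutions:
 h(a) = -1/(C1 + 2*a)


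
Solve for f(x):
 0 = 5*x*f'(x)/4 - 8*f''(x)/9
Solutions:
 f(x) = C1 + C2*erfi(3*sqrt(5)*x/8)


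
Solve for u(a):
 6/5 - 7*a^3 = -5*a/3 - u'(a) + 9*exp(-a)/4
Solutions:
 u(a) = C1 + 7*a^4/4 - 5*a^2/6 - 6*a/5 - 9*exp(-a)/4


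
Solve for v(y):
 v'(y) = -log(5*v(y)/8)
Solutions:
 -Integral(1/(-log(_y) - log(5) + 3*log(2)), (_y, v(y))) = C1 - y


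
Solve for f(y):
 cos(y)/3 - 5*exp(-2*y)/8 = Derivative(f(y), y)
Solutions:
 f(y) = C1 + sin(y)/3 + 5*exp(-2*y)/16


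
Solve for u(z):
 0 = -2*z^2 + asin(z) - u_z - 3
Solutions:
 u(z) = C1 - 2*z^3/3 + z*asin(z) - 3*z + sqrt(1 - z^2)


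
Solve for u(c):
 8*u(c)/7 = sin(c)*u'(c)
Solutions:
 u(c) = C1*(cos(c) - 1)^(4/7)/(cos(c) + 1)^(4/7)


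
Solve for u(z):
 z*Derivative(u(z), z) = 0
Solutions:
 u(z) = C1


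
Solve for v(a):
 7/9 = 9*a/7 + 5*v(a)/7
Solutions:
 v(a) = 49/45 - 9*a/5


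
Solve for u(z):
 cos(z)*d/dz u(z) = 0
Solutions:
 u(z) = C1


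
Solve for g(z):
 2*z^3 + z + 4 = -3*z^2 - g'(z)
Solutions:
 g(z) = C1 - z^4/2 - z^3 - z^2/2 - 4*z


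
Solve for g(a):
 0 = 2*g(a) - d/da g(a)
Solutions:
 g(a) = C1*exp(2*a)


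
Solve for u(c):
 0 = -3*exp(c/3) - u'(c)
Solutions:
 u(c) = C1 - 9*exp(c/3)


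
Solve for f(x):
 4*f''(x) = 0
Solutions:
 f(x) = C1 + C2*x


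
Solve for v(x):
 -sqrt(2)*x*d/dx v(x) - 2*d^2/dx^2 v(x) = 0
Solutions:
 v(x) = C1 + C2*erf(2^(1/4)*x/2)


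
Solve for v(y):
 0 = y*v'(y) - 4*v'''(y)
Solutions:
 v(y) = C1 + Integral(C2*airyai(2^(1/3)*y/2) + C3*airybi(2^(1/3)*y/2), y)


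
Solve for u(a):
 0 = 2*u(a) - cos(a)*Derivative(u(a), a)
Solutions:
 u(a) = C1*(sin(a) + 1)/(sin(a) - 1)


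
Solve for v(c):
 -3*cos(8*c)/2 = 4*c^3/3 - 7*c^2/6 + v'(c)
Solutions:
 v(c) = C1 - c^4/3 + 7*c^3/18 - 3*sin(8*c)/16


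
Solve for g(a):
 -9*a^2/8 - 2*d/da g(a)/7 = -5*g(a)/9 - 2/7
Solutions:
 g(a) = C1*exp(35*a/18) + 81*a^2/40 + 729*a/350 + 3411/6125


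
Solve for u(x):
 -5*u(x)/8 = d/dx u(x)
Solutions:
 u(x) = C1*exp(-5*x/8)


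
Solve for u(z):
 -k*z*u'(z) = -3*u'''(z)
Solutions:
 u(z) = C1 + Integral(C2*airyai(3^(2/3)*k^(1/3)*z/3) + C3*airybi(3^(2/3)*k^(1/3)*z/3), z)


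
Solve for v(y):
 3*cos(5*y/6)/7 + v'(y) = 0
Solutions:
 v(y) = C1 - 18*sin(5*y/6)/35


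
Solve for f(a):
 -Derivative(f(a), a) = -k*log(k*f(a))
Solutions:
 li(k*f(a))/k = C1 + a*k


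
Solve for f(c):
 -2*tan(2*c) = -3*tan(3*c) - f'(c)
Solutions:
 f(c) = C1 - log(cos(2*c)) + log(cos(3*c))


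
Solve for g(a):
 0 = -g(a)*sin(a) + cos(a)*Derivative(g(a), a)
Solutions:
 g(a) = C1/cos(a)


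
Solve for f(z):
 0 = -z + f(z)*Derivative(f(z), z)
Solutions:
 f(z) = -sqrt(C1 + z^2)
 f(z) = sqrt(C1 + z^2)


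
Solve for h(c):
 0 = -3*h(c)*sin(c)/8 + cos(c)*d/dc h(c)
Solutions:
 h(c) = C1/cos(c)^(3/8)


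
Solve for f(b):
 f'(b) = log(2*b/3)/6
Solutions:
 f(b) = C1 + b*log(b)/6 - b*log(3)/6 - b/6 + b*log(2)/6


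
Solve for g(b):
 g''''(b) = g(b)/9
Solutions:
 g(b) = C1*exp(-sqrt(3)*b/3) + C2*exp(sqrt(3)*b/3) + C3*sin(sqrt(3)*b/3) + C4*cos(sqrt(3)*b/3)


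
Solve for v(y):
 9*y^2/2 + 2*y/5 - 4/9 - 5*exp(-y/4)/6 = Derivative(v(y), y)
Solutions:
 v(y) = C1 + 3*y^3/2 + y^2/5 - 4*y/9 + 10*exp(-y/4)/3


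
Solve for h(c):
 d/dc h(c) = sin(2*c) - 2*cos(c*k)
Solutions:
 h(c) = C1 - cos(2*c)/2 - 2*sin(c*k)/k


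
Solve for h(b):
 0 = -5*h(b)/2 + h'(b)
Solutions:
 h(b) = C1*exp(5*b/2)


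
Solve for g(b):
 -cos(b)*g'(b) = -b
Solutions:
 g(b) = C1 + Integral(b/cos(b), b)


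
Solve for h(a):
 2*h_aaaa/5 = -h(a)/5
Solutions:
 h(a) = (C1*sin(2^(1/4)*a/2) + C2*cos(2^(1/4)*a/2))*exp(-2^(1/4)*a/2) + (C3*sin(2^(1/4)*a/2) + C4*cos(2^(1/4)*a/2))*exp(2^(1/4)*a/2)


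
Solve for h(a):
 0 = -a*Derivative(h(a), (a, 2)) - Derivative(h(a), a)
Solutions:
 h(a) = C1 + C2*log(a)


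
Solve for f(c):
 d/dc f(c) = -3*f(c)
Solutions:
 f(c) = C1*exp(-3*c)


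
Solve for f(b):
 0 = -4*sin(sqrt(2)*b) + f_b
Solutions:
 f(b) = C1 - 2*sqrt(2)*cos(sqrt(2)*b)


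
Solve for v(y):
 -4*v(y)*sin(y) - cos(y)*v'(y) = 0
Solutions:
 v(y) = C1*cos(y)^4


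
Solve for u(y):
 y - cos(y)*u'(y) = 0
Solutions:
 u(y) = C1 + Integral(y/cos(y), y)


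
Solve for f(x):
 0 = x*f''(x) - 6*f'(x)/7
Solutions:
 f(x) = C1 + C2*x^(13/7)


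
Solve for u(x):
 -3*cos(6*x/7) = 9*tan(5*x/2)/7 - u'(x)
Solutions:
 u(x) = C1 - 18*log(cos(5*x/2))/35 + 7*sin(6*x/7)/2


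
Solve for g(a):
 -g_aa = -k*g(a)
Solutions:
 g(a) = C1*exp(-a*sqrt(k)) + C2*exp(a*sqrt(k))


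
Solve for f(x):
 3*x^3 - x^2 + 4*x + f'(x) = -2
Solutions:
 f(x) = C1 - 3*x^4/4 + x^3/3 - 2*x^2 - 2*x
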